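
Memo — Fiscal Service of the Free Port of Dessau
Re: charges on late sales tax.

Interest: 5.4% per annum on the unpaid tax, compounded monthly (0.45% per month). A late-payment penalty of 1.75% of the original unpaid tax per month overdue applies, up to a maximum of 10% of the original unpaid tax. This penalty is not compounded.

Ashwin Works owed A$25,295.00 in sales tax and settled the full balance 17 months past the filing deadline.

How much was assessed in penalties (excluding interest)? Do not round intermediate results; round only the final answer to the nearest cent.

Penalty (uncapped): 17 × 1.75% × A$25,295.00 = A$7,525.26…; cap = 10% × A$25,295.00 = A$2,529.50 → penalty = A$2,529.50

A$2,529.50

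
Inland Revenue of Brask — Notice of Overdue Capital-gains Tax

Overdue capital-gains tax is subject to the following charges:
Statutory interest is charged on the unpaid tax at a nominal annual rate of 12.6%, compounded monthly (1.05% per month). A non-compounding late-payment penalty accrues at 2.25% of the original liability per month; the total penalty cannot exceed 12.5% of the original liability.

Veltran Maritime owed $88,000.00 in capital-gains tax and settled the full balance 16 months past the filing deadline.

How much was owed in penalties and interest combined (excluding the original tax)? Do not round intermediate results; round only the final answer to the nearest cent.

Penalty (uncapped): 16 × 2.25% × $88,000.00 = $31,680.00; cap = 12.5% × $88,000.00 = $11,000.00 → penalty = $11,000.00
Interest: $88,000.00 × ((1 + 0.0105)^16 − 1) = $88,000.00 × 0.1819010… = $16,007.2845…
Penalties + interest = $11,000.0000 + $16,007.2845… = $27,007.28

$27,007.28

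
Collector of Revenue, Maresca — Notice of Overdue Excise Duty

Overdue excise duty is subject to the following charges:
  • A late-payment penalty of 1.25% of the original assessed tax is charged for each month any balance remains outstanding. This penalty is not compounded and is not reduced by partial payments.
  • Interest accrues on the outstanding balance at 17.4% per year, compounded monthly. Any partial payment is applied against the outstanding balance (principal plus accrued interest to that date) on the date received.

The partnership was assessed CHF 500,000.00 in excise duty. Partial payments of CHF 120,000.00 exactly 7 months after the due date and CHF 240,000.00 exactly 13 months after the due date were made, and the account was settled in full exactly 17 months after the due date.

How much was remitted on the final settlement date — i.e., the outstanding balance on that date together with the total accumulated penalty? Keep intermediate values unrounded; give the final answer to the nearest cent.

CHF 352,082.10

Monthly rate = 17.4% ÷ 12 = 1.45%
Balance at month 7: CHF 500,000.0000 × (1 + 0.0145)^7 = CHF 553,011.7563…
After CHF 120,000.00 payment: CHF 553,011.7563… − CHF 120,000.00 = CHF 433,011.7563…
Balance at month 13: CHF 433,011.7563… × (1 + 0.0145)^6 = CHF 472,076.0805…
After CHF 240,000.00 payment: CHF 472,076.0805… − CHF 240,000.00 = CHF 232,076.0805…
Balance at month 17: CHF 232,076.0805… × (1 + 0.0145)^4 = CHF 245,832.0975…
Penalty: 17 × 1.25% × CHF 500,000.00 = CHF 106,250.00
Final settlement = outstanding balance + penalty = CHF 245,832.0975… + CHF 106,250.00 = CHF 352,082.10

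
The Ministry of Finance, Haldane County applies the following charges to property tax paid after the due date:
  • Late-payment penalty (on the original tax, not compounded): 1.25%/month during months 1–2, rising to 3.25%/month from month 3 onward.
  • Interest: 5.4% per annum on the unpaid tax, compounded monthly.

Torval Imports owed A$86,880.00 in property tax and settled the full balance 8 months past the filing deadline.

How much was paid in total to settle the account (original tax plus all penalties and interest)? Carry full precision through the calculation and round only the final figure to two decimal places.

Penalty, months 1–2: 2 × 1.25% × A$86,880.00 = A$2,172.00
Penalty, months 3–8: 6 × 3.25% × A$86,880.00 = A$16,941.60
Interest (5.4%/yr ÷ 12 = 0.45%/month): A$86,880.00 × ((1 + 0.0045)^8 − 1) = A$3,177.3868…
Total = A$86,880.00 + A$19,113.6000 + A$3,177.3868… = A$109,170.99

A$109,170.99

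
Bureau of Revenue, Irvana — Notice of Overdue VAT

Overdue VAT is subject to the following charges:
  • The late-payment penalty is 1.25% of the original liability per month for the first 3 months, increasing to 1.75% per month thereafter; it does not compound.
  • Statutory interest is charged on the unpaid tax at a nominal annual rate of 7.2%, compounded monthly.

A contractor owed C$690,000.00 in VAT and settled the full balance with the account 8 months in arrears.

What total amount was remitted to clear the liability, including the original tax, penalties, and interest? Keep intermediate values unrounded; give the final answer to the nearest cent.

C$810,073.93

Penalty, months 1–3: 3 × 1.25% × C$690,000.00 = C$25,875.00
Penalty, months 4–8: 5 × 1.75% × C$690,000.00 = C$60,375.00
Interest (7.2%/yr ÷ 12 = 0.6%/month): C$690,000.00 × ((1 + 0.006)^8 − 1) = C$33,823.9291…
Total = C$690,000.00 + C$86,250.0000 + C$33,823.9291… = C$810,073.93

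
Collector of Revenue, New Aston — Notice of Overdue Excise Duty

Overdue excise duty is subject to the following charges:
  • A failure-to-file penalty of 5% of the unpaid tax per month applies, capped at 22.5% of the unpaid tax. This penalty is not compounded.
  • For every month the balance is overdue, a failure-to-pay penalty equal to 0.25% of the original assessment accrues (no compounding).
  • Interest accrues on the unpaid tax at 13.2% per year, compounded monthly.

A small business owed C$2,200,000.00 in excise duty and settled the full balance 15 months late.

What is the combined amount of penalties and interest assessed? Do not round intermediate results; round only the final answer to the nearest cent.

C$969,828.38

Failure-to-file: 15 × 5% × C$2,200,000.00 = C$1,650,000.00, capped at 22.5% × C$2,200,000.00 = C$495,000.00
Failure-to-pay penalty = 0.25% × C$2,200,000.00 × 15 mo = C$82,500.00
Interest (13.2%/yr ÷ 12 = 1.1%/month): C$2,200,000.00 × ((1 + 0.011)^15 − 1) = C$392,328.3817…
Penalties + interest = C$577,500.0000 + C$392,328.3817… = C$969,828.38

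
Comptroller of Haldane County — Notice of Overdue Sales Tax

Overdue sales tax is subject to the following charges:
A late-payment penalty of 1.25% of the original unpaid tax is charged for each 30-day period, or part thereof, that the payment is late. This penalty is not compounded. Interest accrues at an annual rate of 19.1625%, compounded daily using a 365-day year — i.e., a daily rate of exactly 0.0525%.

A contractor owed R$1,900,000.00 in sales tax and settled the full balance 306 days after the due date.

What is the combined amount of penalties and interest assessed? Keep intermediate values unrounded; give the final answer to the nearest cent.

Penalty periods: ⌈306/30⌉ = 11; penalty = 11 × 1.25% × R$1,900,000.00 = R$261,250.00
Interest: R$1,900,000.00 × ((1 + 0.000525)^306 − 1) = R$1,900,000.00 × 0.17422440… = R$331,026.3591…
Penalties + interest = R$261,250.0000 + R$331,026.3591… = R$592,276.36

R$592,276.36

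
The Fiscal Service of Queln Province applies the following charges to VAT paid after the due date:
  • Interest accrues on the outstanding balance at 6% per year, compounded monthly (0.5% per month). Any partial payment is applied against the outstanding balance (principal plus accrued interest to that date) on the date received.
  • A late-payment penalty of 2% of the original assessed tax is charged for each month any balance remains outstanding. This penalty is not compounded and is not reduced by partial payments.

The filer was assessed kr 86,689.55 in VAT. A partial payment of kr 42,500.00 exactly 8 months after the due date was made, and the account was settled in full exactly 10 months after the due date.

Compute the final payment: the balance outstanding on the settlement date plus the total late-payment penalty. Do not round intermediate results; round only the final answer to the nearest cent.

Balance at month 8: kr 86,689.5500 × (1 + 0.005)^8 = kr 90,218.4253…
After kr 42,500.00 payment: kr 90,218.4253… − kr 42,500.00 = kr 47,718.4253…
Balance at month 10: kr 47,718.4253… × (1 + 0.005)^2 = kr 48,196.8025…
Penalty: 10 × 2% × kr 86,689.55 = kr 17,337.91
Final settlement = outstanding balance + penalty = kr 48,196.8025… + kr 17,337.91 = kr 65,534.71

kr 65,534.71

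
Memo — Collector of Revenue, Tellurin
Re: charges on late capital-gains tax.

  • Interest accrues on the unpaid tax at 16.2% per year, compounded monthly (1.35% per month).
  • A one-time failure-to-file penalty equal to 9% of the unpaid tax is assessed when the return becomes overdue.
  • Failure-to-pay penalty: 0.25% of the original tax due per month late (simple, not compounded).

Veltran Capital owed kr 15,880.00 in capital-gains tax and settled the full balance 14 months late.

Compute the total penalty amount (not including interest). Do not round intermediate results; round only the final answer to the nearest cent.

Failure-to-file penalty: 9% × kr 15,880.00 = kr 1,429.20
Failure-to-pay penalty: 14 × 0.25% × kr 15,880.00 = kr 555.80
Total penalty = kr 1,429.20 + kr 555.80 = kr 1,985.00

kr 1,985.00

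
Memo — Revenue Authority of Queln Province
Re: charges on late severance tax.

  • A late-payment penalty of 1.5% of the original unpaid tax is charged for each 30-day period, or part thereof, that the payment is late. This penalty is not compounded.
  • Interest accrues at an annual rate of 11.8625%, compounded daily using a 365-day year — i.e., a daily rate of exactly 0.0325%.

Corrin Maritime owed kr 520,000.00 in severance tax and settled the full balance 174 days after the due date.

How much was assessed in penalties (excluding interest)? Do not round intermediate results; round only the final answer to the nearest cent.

Penalty periods: ⌈174/30⌉ = 6; penalty = 6 × 1.5% × kr 520,000.00 = kr 46,800.00

kr 46,800.00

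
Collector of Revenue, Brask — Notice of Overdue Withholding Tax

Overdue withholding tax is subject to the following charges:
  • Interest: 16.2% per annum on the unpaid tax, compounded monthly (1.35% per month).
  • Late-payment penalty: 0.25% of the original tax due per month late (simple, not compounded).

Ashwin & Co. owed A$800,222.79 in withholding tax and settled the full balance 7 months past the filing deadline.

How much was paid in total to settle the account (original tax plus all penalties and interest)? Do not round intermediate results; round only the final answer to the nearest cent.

Late-payment penalty: 7 × 0.25% × A$800,222.79 = A$14,003.90…
Interest: A$800,222.79 × ((1 + 0.0135)^7 − 1) = A$800,222.79 × 0.0984145… = A$78,753.5539…
Total = A$800,222.79 + A$14,003.8988… + A$78,753.5539… = A$892,980.24

A$892,980.24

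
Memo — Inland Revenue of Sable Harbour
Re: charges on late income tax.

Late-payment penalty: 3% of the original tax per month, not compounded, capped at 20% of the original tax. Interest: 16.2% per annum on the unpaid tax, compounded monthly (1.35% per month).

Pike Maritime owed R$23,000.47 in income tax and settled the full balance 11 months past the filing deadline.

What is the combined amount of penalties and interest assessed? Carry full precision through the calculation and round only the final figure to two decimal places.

R$8,255.81

Penalty (uncapped): 11 × 3% × R$23,000.47 = R$7,590.16…; cap = 20% × R$23,000.47 = R$4,600.09… → penalty = R$4,600.09…
Interest: R$23,000.47 × ((1 + 0.0135)^11 − 1) = R$23,000.47 × 0.1589409… = R$3,655.7150…
Penalties + interest = R$4,600.0940 + R$3,655.7150… = R$8,255.81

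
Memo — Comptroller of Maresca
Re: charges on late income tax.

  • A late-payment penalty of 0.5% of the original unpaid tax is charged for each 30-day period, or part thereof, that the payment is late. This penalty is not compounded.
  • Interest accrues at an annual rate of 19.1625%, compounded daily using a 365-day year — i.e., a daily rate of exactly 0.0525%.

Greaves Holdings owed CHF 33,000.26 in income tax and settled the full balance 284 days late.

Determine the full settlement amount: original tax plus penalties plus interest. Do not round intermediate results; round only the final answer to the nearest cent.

CHF 39,954.86

Penalty periods: ⌈284/30⌉ = 10; penalty = 10 × 0.5% × CHF 33,000.26 = CHF 1,650.01…
Interest: CHF 33,000.26 × ((1 + 0.000525)^284 − 1) = CHF 33,000.26 × 0.16074365… = CHF 5,304.5822…
Total = CHF 33,000.26 + CHF 1,650.0130 + CHF 5,304.5822… = CHF 39,954.86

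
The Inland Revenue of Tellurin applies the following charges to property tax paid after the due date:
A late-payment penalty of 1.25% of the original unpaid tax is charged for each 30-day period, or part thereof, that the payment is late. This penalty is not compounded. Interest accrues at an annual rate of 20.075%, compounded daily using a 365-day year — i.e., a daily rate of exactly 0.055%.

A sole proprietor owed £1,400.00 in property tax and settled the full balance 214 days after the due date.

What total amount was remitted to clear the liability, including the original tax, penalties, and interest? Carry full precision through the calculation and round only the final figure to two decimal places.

£1,714.82

Penalty periods: ⌈214/30⌉ = 8; penalty = 8 × 1.25% × £1,400.00 = £140.00
Interest: £1,400.00 × ((1 + 0.00055)^214 − 1) = £1,400.00 × 0.12487019… = £174.8183…
Total = £1,400.00 + £140.0000 + £174.8183… = £1,714.82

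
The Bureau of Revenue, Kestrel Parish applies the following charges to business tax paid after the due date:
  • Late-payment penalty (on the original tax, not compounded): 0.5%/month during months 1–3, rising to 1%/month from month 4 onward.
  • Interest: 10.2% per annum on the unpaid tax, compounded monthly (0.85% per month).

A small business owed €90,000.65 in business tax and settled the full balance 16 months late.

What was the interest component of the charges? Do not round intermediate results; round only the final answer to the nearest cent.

€13,052.22

Interest: €90,000.65 × ((1 + 0.0085)^16 − 1) = €90,000.65 × 0.1450236… = €13,052.2189…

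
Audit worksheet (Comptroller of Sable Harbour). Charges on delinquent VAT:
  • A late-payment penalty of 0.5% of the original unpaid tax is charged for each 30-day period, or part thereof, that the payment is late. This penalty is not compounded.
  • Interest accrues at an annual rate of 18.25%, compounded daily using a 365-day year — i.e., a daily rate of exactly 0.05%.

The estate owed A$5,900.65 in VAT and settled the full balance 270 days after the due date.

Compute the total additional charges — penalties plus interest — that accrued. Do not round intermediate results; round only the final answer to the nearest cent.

Penalty periods: ⌈270/30⌉ = 9; penalty = 9 × 0.5% × A$5,900.65 = A$265.53…
Interest: A$5,900.65 × ((1 + 0.0005)^270 − 1) = A$5,900.65 × 0.14449817… = A$852.6331…
Penalties + interest = A$265.5293… + A$852.6331… = A$1,118.16

A$1,118.16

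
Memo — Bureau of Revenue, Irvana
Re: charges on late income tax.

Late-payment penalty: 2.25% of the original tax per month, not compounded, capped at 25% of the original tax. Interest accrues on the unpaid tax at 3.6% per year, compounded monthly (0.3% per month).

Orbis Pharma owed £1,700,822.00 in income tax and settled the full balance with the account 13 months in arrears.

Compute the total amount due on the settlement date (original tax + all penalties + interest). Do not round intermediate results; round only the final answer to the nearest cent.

£2,193,566.77

Penalty (uncapped): 13 × 2.25% × £1,700,822.00 = £497,490.44…; cap = 25% × £1,700,822.00 = £425,205.50 → penalty = £425,205.50
Interest: £1,700,822.00 × ((1 + 0.003)^13 − 1) = £1,700,822.00 × 0.0397098… = £67,539.2678…
Total = £1,700,822.00 + £425,205.5000 + £67,539.2678… = £2,193,566.77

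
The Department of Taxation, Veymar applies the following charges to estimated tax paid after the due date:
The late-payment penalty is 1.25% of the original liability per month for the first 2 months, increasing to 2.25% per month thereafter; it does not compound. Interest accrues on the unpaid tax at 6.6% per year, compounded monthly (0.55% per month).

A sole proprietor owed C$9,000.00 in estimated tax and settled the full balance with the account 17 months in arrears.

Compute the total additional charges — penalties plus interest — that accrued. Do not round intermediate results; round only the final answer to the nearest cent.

C$4,142.06

Penalty, months 1–2: 2 × 1.25% × C$9,000.00 = C$225.00
Penalty, months 3–17: 15 × 2.25% × C$9,000.00 = C$3,037.50
Interest: C$9,000.00 × ((1 + 0.0055)^17 − 1) = C$9,000.00 × 0.0977293… = C$879.5641…
Penalties + interest = C$3,262.5000 + C$879.5641… = C$4,142.06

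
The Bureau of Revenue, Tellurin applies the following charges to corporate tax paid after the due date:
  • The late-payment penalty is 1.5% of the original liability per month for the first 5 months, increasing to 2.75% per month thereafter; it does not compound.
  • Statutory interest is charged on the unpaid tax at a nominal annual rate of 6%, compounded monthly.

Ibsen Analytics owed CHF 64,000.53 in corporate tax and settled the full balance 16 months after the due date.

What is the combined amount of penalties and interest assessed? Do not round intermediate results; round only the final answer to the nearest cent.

Penalty, months 1–5: 5 × 1.5% × CHF 64,000.53 = CHF 4,800.04…
Penalty, months 6–16: 11 × 2.75% × CHF 64,000.53 = CHF 19,360.16…
Interest (6%/yr ÷ 12 = 0.5%/month): CHF 64,000.53 × ((1 + 0.005)^16 − 1) = CHF 5,316.5977…
Penalties + interest = CHF 24,160.2001… + CHF 5,316.5977… = CHF 29,476.80

CHF 29,476.80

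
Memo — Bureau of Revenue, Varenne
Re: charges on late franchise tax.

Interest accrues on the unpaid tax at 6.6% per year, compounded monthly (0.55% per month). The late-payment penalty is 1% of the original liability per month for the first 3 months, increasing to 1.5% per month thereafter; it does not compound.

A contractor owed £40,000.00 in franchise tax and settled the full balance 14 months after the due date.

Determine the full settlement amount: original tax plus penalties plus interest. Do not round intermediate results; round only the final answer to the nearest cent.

£50,992.57

Penalty, months 1–3: 3 × 1% × £40,000.00 = £1,200.00
Penalty, months 4–14: 11 × 1.5% × £40,000.00 = £6,600.00
Interest: £40,000.00 × ((1 + 0.0055)^14 − 1) = £40,000.00 × 0.0798142… = £3,192.5695…
Total = £40,000.00 + £7,800.0000 + £3,192.5695… = £50,992.57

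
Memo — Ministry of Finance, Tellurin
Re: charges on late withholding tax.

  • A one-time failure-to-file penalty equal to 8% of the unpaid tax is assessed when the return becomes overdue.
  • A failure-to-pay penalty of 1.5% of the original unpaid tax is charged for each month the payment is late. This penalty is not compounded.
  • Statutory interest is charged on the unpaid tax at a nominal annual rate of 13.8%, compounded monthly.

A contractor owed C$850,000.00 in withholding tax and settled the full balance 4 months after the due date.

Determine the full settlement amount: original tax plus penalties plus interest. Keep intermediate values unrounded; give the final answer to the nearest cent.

C$1,008,779.66

Failure-to-file penalty: 8% × C$850,000.00 = C$68,000.00
Failure-to-pay penalty: 4 × 1.5% × C$850,000.00 = C$51,000.00
Interest (13.8%/yr ÷ 12 = 1.15%/month): C$850,000.00 × ((1 + 0.0115)^4 − 1) = C$39,779.6608…
Total = C$850,000.00 + C$119,000.0000 + C$39,779.6608… = C$1,008,779.66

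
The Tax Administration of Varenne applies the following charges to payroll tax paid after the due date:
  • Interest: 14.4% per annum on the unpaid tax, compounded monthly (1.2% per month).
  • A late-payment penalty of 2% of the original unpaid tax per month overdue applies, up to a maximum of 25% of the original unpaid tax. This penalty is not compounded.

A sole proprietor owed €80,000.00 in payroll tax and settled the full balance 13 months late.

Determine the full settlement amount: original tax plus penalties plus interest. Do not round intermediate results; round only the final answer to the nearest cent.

€113,419.31

Penalty (uncapped): 13 × 2% × €80,000.00 = €20,800.00; cap = 25% × €80,000.00 = €20,000.00 → penalty = €20,000.00
Interest: €80,000.00 × ((1 + 0.012)^13 − 1) = €80,000.00 × 0.1677414… = €13,419.3088…
Total = €80,000.00 + €20,000.0000 + €13,419.3088… = €113,419.31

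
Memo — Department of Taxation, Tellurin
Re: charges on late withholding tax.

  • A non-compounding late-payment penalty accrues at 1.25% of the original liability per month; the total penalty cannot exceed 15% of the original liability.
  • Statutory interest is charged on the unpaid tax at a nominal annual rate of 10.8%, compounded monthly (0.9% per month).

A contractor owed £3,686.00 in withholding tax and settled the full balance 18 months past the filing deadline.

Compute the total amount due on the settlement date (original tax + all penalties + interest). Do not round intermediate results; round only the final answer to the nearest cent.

£4,883.98

Penalty (uncapped): 18 × 1.25% × £3,686.00 = £829.35; cap = 15% × £3,686.00 = £552.90 → penalty = £552.90
Interest: £3,686.00 × ((1 + 0.009)^18 − 1) = £3,686.00 × 0.1750085… = £645.0812…
Total = £3,686.00 + £552.9000 + £645.0812… = £4,883.98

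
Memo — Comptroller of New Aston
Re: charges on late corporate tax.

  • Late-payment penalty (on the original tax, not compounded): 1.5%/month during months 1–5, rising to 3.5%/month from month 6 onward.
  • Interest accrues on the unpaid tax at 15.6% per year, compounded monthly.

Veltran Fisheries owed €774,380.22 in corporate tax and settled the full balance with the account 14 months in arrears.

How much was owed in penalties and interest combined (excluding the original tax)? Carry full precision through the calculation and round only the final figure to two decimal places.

€455,496.68

Penalty, months 1–5: 5 × 1.5% × €774,380.22 = €58,078.52…
Penalty, months 6–14: 9 × 3.5% × €774,380.22 = €243,929.77…
Interest (15.6%/yr ÷ 12 = 1.3%/month): €774,380.22 × ((1 + 0.013)^14 − 1) = €153,488.3977…
Penalties + interest = €302,008.2858 + €153,488.3977… = €455,496.68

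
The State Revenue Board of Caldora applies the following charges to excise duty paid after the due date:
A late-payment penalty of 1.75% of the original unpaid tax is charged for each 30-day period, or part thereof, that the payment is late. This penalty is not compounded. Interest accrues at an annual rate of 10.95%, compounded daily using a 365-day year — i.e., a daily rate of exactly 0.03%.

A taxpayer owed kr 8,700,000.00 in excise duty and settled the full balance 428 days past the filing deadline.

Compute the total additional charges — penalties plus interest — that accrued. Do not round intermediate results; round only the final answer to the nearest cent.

kr 3,475,526.64

Penalty periods: ⌈428/30⌉ = 15; penalty = 15 × 1.75% × kr 8,700,000.00 = kr 2,283,750.00
Interest: kr 8,700,000.00 × ((1 + 0.0003)^428 − 1) = kr 8,700,000.00 × 0.13698582… = kr 1,191,776.6397…
Penalties + interest = kr 2,283,750.0000 + kr 1,191,776.6397… = kr 3,475,526.64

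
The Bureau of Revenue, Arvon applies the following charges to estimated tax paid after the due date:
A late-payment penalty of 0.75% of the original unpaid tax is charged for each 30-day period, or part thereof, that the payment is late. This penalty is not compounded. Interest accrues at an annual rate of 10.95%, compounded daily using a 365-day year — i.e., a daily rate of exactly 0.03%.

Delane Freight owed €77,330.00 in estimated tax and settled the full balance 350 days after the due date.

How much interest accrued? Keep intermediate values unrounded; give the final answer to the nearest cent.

€8,559.90

Interest: €77,330.00 × ((1 + 0.0003)^350 − 1) = €77,330.00 × 0.11069312… = €8,559.8990…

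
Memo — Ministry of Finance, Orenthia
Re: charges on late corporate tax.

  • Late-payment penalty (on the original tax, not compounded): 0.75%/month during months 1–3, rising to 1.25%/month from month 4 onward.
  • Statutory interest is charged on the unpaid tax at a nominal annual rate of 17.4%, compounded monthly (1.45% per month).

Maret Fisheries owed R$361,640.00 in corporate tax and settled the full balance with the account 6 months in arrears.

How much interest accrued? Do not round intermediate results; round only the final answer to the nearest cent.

Interest: R$361,640.00 × ((1 + 0.0145)^6 − 1) = R$361,640.00 × 0.0902154… = R$32,625.4934…

R$32,625.49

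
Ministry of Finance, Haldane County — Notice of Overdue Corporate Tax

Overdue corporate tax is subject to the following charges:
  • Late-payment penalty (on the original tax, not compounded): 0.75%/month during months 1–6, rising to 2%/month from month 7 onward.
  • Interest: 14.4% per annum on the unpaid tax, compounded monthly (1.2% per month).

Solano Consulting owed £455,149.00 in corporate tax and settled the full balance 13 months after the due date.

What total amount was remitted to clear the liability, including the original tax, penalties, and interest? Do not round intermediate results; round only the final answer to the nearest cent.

Penalty, months 1–6: 6 × 0.75% × £455,149.00 = £20,481.71…
Penalty, months 7–13: 7 × 2% × £455,149.00 = £63,720.86
Interest: £455,149.00 × ((1 + 0.012)^13 − 1) = £455,149.00 × 0.1677414… = £76,347.3121…
Total = £455,149.00 + £84,202.5650 + £76,347.3121… = £615,698.88

£615,698.88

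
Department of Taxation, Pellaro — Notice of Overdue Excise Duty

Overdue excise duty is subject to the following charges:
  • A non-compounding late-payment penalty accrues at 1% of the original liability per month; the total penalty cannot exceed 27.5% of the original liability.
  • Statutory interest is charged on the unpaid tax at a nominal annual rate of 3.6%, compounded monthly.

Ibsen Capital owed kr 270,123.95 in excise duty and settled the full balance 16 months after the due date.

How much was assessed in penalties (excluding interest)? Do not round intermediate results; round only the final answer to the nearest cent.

kr 43,219.83

Penalty: 16 × 1% × kr 270,123.95 = kr 43,219.83… (below the 27.5% cap of kr 74,284.09…)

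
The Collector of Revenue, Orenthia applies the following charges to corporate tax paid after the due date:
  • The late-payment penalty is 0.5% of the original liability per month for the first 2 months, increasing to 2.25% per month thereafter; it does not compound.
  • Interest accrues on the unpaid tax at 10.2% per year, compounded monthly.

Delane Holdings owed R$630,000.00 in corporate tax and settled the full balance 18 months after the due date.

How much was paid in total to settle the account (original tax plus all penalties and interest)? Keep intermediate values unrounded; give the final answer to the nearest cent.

R$966,780.19

Penalty, months 1–2: 2 × 0.5% × R$630,000.00 = R$6,300.00
Penalty, months 3–18: 16 × 2.25% × R$630,000.00 = R$226,800.00
Interest (10.2%/yr ÷ 12 = 0.85%/month): R$630,000.00 × ((1 + 0.0085)^18 − 1) = R$103,680.1941…
Total = R$630,000.00 + R$233,100.0000 + R$103,680.1941… = R$966,780.19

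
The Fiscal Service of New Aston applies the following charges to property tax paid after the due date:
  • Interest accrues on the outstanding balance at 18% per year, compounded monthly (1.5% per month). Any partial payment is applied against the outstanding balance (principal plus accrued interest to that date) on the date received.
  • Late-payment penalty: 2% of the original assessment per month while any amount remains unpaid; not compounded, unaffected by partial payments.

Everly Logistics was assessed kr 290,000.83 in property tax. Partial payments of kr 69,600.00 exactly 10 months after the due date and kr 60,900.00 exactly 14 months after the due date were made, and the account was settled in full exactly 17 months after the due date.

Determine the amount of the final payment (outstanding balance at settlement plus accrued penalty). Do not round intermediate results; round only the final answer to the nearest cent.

kr 331,200.23

Balance at month 10: kr 290,000.8300 × (1 + 0.015)^10 = kr 336,557.8025…
After kr 69,600.00 payment: kr 336,557.8025… − kr 69,600.00 = kr 266,957.8025…
Balance at month 14: kr 266,957.8025… × (1 + 0.015)^4 = kr 283,339.2811…
After kr 60,900.00 payment: kr 283,339.2811… − kr 60,900.00 = kr 222,439.2811…
Balance at month 17: kr 222,439.2811… × (1 + 0.015)^3 = kr 232,599.9460…
Penalty: 17 × 2% × kr 290,000.83 = kr 98,600.28…
Final settlement = outstanding balance + penalty = kr 232,599.9460… + kr 98,600.28… = kr 331,200.23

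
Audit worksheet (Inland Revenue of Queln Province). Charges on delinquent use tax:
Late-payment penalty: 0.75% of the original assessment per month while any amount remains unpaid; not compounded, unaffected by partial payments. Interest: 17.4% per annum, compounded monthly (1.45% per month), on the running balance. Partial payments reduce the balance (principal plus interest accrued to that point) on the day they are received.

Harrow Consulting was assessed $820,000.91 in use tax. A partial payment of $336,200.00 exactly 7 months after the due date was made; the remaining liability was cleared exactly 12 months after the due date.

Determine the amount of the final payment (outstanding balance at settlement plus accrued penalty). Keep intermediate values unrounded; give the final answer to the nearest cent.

Balance at month 7: $820,000.9100 × (1 + 0.0145)^7 = $906,940.2868…
After $336,200.00 payment: $906,940.2868… − $336,200.00 = $570,740.2868…
Balance at month 12: $570,740.2868… × (1 + 0.0145)^5 = $613,336.4653…
Penalty: 12 × 0.75% × $820,000.91 = $73,800.08…
Final settlement = outstanding balance + penalty = $613,336.4653… + $73,800.08… = $687,136.55

$687,136.55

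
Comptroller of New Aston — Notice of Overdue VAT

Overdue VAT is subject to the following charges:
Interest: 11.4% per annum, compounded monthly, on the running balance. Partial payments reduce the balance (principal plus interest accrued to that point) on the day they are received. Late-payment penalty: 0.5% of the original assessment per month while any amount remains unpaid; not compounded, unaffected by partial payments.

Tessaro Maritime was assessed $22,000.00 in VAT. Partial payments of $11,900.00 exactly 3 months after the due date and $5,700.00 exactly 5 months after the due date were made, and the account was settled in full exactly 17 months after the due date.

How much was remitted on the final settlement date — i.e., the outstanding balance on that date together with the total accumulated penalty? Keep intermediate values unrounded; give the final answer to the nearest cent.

$7,737.20

Monthly rate = 11.4% ÷ 12 = 0.95%
Balance at month 3: $22,000.0000 × (1 + 0.0095)^3 = $22,632.9754…
After $11,900.00 payment: $22,632.9754… − $11,900.00 = $10,732.9754…
Balance at month 5: $10,732.9754… × (1 + 0.0095)^2 = $10,937.8705…
After $5,700.00 payment: $10,937.8705… − $5,700.00 = $5,237.8705…
Balance at month 17: $5,237.8705… × (1 + 0.0095)^12 = $5,867.1966…
Penalty: 17 × 0.5% × $22,000.00 = $1,870.00
Final settlement = outstanding balance + penalty = $5,867.1966… + $1,870.00 = $7,737.20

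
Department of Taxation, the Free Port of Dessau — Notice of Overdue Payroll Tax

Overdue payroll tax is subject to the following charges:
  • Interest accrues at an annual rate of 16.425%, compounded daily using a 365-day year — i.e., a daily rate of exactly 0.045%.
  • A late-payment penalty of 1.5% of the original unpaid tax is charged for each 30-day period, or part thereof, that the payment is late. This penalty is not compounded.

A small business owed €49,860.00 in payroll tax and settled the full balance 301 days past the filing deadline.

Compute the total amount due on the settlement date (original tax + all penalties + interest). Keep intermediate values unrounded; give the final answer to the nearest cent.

€65,317.45

Penalty periods: ⌈301/30⌉ = 11; penalty = 11 × 1.5% × €49,860.00 = €8,226.90
Interest: €49,860.00 × ((1 + 0.00045)^301 − 1) = €49,860.00 × 0.14501706… = €7,230.5504…
Total = €49,860.00 + €8,226.9000 + €7,230.5504… = €65,317.45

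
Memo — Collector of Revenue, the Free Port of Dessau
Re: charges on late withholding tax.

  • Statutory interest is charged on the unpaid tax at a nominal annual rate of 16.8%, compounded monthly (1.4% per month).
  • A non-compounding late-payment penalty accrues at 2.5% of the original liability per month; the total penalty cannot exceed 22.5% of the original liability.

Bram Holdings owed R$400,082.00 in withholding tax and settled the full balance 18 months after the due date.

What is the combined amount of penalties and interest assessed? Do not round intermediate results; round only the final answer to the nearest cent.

Penalty (uncapped): 18 × 2.5% × R$400,082.00 = R$180,036.90; cap = 22.5% × R$400,082.00 = R$90,018.45 → penalty = R$90,018.45
Interest: R$400,082.00 × ((1 + 0.014)^18 − 1) = R$400,082.00 × 0.2843494… = R$113,763.0799…
Penalties + interest = R$90,018.4500 + R$113,763.0799… = R$203,781.53

R$203,781.53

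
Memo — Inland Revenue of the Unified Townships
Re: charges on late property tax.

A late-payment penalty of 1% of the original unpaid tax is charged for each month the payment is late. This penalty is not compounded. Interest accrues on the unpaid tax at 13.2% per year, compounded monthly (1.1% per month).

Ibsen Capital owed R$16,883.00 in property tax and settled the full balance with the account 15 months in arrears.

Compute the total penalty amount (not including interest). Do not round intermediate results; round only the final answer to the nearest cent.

Late-payment penalty: 15 × 1% × R$16,883.00 = R$2,532.45

R$2,532.45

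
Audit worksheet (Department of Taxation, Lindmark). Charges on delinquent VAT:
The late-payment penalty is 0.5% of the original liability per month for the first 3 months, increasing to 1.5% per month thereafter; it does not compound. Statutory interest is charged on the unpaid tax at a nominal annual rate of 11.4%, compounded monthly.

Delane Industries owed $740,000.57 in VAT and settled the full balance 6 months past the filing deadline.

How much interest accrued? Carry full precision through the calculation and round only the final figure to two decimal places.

Interest (11.4%/yr ÷ 12 = 0.95%/month): $740,000.57 × ((1 + 0.0095)^6 − 1) = $43,194.5882…

$43,194.59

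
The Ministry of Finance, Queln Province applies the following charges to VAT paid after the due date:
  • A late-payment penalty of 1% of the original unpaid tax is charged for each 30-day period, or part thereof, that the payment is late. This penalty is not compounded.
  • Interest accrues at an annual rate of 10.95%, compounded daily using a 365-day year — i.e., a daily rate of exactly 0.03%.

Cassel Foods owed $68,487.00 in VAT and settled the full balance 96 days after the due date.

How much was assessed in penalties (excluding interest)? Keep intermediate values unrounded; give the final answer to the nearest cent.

$2,739.48

Penalty periods: ⌈96/30⌉ = 4; penalty = 4 × 1% × $68,487.00 = $2,739.48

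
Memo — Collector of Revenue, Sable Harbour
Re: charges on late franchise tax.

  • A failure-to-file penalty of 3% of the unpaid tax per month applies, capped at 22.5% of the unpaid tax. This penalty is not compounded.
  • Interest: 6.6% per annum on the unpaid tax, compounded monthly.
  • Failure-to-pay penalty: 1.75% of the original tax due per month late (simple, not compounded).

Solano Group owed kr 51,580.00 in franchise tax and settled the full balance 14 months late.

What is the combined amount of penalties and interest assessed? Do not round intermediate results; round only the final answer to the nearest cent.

Failure-to-file: 14 × 3% × kr 51,580.00 = kr 21,663.60, capped at 22.5% × kr 51,580.00 = kr 11,605.50
Failure-to-pay penalty = 1.75% × kr 51,580.00 × 14 mo = kr 12,637.10
Interest (6.6%/yr ÷ 12 = 0.55%/month): kr 51,580.00 × ((1 + 0.0055)^14 − 1) = kr 4,116.8183…
Penalties + interest = kr 24,242.6000 + kr 4,116.8183… = kr 28,359.42

kr 28,359.42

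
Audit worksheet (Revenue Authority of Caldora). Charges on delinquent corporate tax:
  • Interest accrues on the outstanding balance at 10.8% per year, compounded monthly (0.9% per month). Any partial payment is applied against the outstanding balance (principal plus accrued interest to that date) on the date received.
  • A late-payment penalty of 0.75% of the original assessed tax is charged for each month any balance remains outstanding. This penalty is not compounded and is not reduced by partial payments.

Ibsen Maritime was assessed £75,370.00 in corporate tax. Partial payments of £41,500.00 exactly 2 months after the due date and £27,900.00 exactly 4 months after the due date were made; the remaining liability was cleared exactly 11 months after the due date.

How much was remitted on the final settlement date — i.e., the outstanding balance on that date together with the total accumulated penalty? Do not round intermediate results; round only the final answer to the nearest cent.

Balance at month 2: £75,370.0000 × (1 + 0.009)^2 = £76,732.7650…
After £41,500.00 payment: £76,732.7650… − £41,500.00 = £35,232.7650…
Balance at month 4: £35,232.7650… × (1 + 0.009)^2 = £35,869.8086…
After £27,900.00 payment: £35,869.8086… − £27,900.00 = £7,969.8086…
Balance at month 11: £7,969.8086… × (1 + 0.009)^7 = £8,485.6684…
Penalty: 11 × 0.75% × £75,370.00 = £6,218.03…
Final settlement = outstanding balance + penalty = £8,485.6684… + £6,218.03… = £14,703.69

£14,703.69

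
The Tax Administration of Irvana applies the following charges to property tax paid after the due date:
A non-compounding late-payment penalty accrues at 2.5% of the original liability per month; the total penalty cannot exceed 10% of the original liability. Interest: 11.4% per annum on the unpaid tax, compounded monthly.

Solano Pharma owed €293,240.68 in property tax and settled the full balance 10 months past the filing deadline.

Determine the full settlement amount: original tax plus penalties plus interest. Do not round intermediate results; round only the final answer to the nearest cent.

€351,644.21

Penalty (uncapped): 10 × 2.5% × €293,240.68 = €73,310.17; cap = 10% × €293,240.68 = €29,324.07… → penalty = €29,324.07…
Interest (11.4%/yr ÷ 12 = 0.95%/month): €293,240.68 × ((1 + 0.0095)^10 − 1) = €29,079.4657…
Total = €293,240.68 + €29,324.0680 + €29,079.4657… = €351,644.21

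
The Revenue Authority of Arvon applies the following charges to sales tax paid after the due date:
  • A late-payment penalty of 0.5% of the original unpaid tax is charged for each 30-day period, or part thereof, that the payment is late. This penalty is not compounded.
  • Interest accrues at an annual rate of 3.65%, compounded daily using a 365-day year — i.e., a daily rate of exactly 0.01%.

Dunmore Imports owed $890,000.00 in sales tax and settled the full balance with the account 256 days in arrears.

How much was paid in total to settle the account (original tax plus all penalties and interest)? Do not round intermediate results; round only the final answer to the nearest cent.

$953,126.97

Penalty periods: ⌈256/30⌉ = 9; penalty = 9 × 0.5% × $890,000.00 = $40,050.00
Interest: $890,000.00 × ((1 + 0.0001)^256 − 1) = $890,000.00 × 0.02592918… = $23,076.9712…
Total = $890,000.00 + $40,050.0000 + $23,076.9712… = $953,126.97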